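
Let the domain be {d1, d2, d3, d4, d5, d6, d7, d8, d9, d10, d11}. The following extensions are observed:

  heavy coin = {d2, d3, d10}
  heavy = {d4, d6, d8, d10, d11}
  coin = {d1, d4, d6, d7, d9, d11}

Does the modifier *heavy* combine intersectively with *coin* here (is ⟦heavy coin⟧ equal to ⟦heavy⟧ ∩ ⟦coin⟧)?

⟦heavy⟧ ∩ ⟦coin⟧ = {d4, d6, d8, d10, d11} ∩ {d1, d4, d6, d7, d9, d11} = {d4, d6, d11}
Observed ⟦heavy coin⟧ = {d2, d3, d10}.
These differ, so the modifier is not intersective in this model.

no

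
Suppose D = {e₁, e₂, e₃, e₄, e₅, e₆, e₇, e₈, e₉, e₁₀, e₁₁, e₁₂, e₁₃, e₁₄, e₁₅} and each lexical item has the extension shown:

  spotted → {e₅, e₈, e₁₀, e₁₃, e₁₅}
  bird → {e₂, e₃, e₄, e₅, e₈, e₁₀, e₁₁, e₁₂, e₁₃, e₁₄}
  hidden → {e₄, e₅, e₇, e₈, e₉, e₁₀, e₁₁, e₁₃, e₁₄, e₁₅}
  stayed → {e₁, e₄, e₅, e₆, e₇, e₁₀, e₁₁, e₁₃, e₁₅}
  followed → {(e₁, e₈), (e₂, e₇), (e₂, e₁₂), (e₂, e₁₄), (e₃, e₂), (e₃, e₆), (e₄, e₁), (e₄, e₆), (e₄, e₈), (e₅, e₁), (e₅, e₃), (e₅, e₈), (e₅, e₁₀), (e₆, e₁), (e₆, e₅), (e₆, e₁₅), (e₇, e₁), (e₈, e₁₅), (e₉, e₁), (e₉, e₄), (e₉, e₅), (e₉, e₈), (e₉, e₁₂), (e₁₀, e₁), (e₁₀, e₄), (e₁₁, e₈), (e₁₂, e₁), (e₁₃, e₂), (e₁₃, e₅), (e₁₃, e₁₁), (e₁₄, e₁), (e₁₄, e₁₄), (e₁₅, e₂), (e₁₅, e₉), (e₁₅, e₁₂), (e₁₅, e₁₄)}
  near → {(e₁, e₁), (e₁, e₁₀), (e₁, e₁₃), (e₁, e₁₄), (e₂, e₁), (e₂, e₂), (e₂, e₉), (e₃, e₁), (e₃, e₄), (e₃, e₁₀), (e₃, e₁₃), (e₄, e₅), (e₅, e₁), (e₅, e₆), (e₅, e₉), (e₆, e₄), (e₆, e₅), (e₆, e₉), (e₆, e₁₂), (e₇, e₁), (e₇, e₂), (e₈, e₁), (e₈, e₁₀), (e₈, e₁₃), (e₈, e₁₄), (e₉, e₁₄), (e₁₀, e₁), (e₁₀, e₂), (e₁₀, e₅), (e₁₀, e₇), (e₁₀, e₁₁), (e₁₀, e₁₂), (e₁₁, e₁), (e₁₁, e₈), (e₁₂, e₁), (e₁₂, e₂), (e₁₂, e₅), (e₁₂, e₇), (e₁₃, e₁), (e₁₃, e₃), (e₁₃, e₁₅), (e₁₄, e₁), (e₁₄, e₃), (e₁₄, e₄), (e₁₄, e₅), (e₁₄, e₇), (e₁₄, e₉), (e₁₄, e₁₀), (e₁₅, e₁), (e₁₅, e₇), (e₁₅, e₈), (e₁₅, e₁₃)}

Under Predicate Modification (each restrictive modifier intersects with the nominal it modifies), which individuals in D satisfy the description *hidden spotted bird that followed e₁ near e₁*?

{e₅, e₁₀}

⟦that followed e₁⟧ = {x : ⟨x, e₁⟩ ∈ ⟦followed⟧} = {e₄, e₅, e₆, e₇, e₉, e₁₀, e₁₂, e₁₄}
⟦near e₁⟧ = {x : ⟨x, e₁⟩ ∈ ⟦near⟧} = {e₁, e₂, e₃, e₅, e₇, e₈, e₁₀, e₁₁, e₁₂, e₁₃, e₁₄, e₁₅}
⟦bird⟧ = {e₂, e₃, e₄, e₅, e₈, e₁₀, e₁₁, e₁₂, e₁₃, e₁₄}
… ∩ ⟦that followed e₁⟧ = {e₂, e₃, e₄, e₅, e₈, e₁₀, e₁₁, e₁₂, e₁₃, e₁₄} ∩ {e₄, e₅, e₆, e₇, e₉, e₁₀, e₁₂, e₁₄} = {e₄, e₅, e₁₀, e₁₂, e₁₄}
… ∩ ⟦near e₁⟧ = {e₄, e₅, e₁₀, e₁₂, e₁₄} ∩ {e₁, e₂, e₃, e₅, e₇, e₈, e₁₀, e₁₁, e₁₂, e₁₃, e₁₄, e₁₅} = {e₅, e₁₀, e₁₂, e₁₄}
… ∩ ⟦hidden⟧ = {e₅, e₁₀, e₁₂, e₁₄} ∩ {e₄, e₅, e₇, e₈, e₉, e₁₀, e₁₁, e₁₃, e₁₄, e₁₅} = {e₅, e₁₀, e₁₄}
… ∩ ⟦spotted⟧ = {e₅, e₁₀, e₁₄} ∩ {e₅, e₈, e₁₀, e₁₃, e₁₅} = {e₅, e₁₀}
So ⟦hidden spotted bird that followed e₁ near e₁⟧ = {e₅, e₁₀}.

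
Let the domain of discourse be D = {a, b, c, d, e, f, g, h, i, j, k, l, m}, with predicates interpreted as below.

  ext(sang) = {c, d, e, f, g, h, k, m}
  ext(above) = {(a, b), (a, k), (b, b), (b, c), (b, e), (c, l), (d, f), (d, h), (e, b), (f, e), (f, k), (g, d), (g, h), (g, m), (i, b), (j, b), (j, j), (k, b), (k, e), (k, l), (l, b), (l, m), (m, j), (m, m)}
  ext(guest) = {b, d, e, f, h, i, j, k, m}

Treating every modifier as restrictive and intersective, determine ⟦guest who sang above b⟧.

{e, k}

⟦who sang⟧ = ⟦sang⟧ = {c, d, e, f, g, h, k, m}
⟦above b⟧ = {x : ⟨x, b⟩ ∈ ⟦above⟧} = {a, b, e, i, j, k, l}
⟦guest⟧ = {b, d, e, f, h, i, j, k, m}
… ∩ ⟦who sang⟧ = {b, d, e, f, h, i, j, k, m} ∩ {c, d, e, f, g, h, k, m} = {d, e, f, h, k, m}
… ∩ ⟦above b⟧ = {d, e, f, h, k, m} ∩ {a, b, e, i, j, k, l} = {e, k}
So ⟦guest who sang above b⟧ = {e, k}.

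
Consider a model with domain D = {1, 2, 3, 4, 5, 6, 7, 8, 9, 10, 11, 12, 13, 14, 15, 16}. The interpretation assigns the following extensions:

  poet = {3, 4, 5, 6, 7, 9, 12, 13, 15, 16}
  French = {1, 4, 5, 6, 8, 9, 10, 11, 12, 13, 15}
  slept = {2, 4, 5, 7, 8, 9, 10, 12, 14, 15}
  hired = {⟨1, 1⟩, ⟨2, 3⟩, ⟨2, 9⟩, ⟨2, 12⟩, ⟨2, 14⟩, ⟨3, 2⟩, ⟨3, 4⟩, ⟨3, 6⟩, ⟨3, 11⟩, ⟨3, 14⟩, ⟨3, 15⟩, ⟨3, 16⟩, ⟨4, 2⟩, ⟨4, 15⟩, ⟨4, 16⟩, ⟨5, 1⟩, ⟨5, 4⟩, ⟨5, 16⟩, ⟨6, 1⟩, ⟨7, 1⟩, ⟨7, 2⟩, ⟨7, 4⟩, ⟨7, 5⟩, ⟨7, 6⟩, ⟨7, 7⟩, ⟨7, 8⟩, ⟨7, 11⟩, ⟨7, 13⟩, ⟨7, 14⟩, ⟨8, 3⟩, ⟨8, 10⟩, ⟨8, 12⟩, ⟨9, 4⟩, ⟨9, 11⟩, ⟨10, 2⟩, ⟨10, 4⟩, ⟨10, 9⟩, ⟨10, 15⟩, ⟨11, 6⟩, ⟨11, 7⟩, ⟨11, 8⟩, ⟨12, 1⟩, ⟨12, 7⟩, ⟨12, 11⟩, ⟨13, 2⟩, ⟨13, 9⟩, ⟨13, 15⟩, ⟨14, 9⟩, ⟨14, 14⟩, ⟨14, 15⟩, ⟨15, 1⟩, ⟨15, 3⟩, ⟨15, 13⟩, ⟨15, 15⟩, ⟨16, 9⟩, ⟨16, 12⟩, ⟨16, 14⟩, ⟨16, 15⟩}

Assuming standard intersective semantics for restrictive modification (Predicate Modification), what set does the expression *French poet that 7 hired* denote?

⟦that 7 hired⟧ = {x : ⟨7, x⟩ ∈ ⟦hired⟧} = {1, 2, 4, 5, 6, 7, 8, 11, 13, 14}
⟦poet⟧ = {3, 4, 5, 6, 7, 9, 12, 13, 15, 16}
… ∩ ⟦that 7 hired⟧ = {3, 4, 5, 6, 7, 9, 12, 13, 15, 16} ∩ {1, 2, 4, 5, 6, 7, 8, 11, 13, 14} = {4, 5, 6, 7, 13}
… ∩ ⟦French⟧ = {4, 5, 6, 7, 13} ∩ {1, 4, 5, 6, 8, 9, 10, 11, 12, 13, 15} = {4, 5, 6, 13}
So ⟦French poet that 7 hired⟧ = {4, 5, 6, 13}.

{4, 5, 6, 13}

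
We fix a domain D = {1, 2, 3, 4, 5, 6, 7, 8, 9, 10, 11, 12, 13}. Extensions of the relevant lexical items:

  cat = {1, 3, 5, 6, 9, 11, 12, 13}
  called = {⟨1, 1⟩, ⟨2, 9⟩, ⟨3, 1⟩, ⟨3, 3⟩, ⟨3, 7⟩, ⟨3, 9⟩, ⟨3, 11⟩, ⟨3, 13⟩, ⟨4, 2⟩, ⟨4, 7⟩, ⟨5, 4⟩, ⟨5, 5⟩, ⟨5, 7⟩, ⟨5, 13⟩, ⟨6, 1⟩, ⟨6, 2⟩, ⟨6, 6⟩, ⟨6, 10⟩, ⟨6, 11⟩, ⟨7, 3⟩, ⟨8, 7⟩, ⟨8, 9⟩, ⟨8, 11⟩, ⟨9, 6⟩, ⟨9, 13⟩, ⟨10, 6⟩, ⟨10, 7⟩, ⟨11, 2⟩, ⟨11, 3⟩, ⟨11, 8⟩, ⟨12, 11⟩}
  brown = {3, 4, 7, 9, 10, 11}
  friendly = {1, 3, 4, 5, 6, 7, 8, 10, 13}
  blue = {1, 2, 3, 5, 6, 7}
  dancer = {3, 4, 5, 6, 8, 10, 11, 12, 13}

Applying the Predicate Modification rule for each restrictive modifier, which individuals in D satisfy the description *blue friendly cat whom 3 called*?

⟦whom 3 called⟧ = {x : ⟨3, x⟩ ∈ ⟦called⟧} = {1, 3, 7, 9, 11, 13}
⟦cat⟧ = {1, 3, 5, 6, 9, 11, 12, 13}
… ∩ ⟦whom 3 called⟧ = {1, 3, 5, 6, 9, 11, 12, 13} ∩ {1, 3, 7, 9, 11, 13} = {1, 3, 9, 11, 13}
… ∩ ⟦blue⟧ = {1, 3, 9, 11, 13} ∩ {1, 2, 3, 5, 6, 7} = {1, 3}
… ∩ ⟦friendly⟧ = {1, 3} ∩ {1, 3, 4, 5, 6, 7, 8, 10, 13} = {1, 3}
So ⟦blue friendly cat whom 3 called⟧ = {1, 3}.

{1, 3}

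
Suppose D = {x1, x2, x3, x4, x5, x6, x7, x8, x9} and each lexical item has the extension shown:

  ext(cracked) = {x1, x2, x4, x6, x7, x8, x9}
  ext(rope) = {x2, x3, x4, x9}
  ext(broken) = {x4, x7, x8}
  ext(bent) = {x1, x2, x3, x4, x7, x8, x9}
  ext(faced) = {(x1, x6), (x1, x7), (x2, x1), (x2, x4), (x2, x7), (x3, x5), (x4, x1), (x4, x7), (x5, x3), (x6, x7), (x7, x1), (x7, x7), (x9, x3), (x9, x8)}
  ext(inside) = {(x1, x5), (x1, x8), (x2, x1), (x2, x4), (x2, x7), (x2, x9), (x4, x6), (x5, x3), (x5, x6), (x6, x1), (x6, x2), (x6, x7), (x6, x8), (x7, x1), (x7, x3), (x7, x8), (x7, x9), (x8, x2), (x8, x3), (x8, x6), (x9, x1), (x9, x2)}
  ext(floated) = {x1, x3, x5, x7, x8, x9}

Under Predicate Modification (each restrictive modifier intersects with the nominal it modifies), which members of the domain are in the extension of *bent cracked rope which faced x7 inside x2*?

{}

⟦which faced x7⟧ = {x : ⟨x, x7⟩ ∈ ⟦faced⟧} = {x1, x2, x4, x6, x7}
⟦inside x2⟧ = {x : ⟨x, x2⟩ ∈ ⟦inside⟧} = {x6, x8, x9}
⟦rope⟧ = {x2, x3, x4, x9}
… ∩ ⟦which faced x7⟧ = {x2, x3, x4, x9} ∩ {x1, x2, x4, x6, x7} = {x2, x4}
… ∩ ⟦inside x2⟧ = {x2, x4} ∩ {x6, x8, x9} = ∅
… ∩ ⟦bent⟧ = ∅ ∩ {x1, x2, x3, x4, x7, x8, x9} = ∅
… ∩ ⟦cracked⟧ = ∅ ∩ {x1, x2, x4, x6, x7, x8, x9} = ∅
So ⟦bent cracked rope which faced x7 inside x2⟧ = {}.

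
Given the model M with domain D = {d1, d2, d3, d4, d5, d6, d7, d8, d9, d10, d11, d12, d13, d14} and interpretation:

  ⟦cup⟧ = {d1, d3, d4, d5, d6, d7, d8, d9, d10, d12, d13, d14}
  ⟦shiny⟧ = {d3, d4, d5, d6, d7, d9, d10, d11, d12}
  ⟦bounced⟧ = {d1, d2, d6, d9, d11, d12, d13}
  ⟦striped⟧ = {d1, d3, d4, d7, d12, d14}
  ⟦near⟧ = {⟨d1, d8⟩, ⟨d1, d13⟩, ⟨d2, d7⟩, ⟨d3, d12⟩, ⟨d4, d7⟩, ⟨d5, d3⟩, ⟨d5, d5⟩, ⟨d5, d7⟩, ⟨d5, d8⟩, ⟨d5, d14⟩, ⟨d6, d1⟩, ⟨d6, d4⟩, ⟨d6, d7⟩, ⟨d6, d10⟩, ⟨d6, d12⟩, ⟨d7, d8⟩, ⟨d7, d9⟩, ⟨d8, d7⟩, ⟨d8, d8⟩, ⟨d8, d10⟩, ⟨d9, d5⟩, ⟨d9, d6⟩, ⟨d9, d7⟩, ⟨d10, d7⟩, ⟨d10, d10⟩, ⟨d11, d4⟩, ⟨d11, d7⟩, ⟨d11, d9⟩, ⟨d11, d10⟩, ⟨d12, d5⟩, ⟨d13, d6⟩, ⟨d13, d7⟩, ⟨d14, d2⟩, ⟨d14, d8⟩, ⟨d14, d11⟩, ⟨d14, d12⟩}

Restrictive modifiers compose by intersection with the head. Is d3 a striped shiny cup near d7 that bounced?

⟦near d7⟧ = {x : ⟨x, d7⟩ ∈ ⟦near⟧} = {d2, d4, d5, d6, d8, d9, d10, d11, d13}
⟦that bounced⟧ = ⟦bounced⟧ = {d1, d2, d6, d9, d11, d12, d13}
⟦cup⟧ = {d1, d3, d4, d5, d6, d7, d8, d9, d10, d12, d13, d14}
… ∩ ⟦near d7⟧ = {d1, d3, d4, d5, d6, d7, d8, d9, d10, d12, d13, d14} ∩ {d2, d4, d5, d6, d8, d9, d10, d11, d13} = {d4, d5, d6, d8, d9, d10, d13}
… ∩ ⟦that bounced⟧ = {d4, d5, d6, d8, d9, d10, d13} ∩ {d1, d2, d6, d9, d11, d12, d13} = {d6, d9, d13}
… ∩ ⟦striped⟧ = {d6, d9, d13} ∩ {d1, d3, d4, d7, d12, d14} = ∅
… ∩ ⟦shiny⟧ = ∅ ∩ {d3, d4, d5, d6, d7, d9, d10, d11, d12} = ∅
⟦striped shiny cup near d7 that bounced⟧ = ∅; d3 ∉ this set.

no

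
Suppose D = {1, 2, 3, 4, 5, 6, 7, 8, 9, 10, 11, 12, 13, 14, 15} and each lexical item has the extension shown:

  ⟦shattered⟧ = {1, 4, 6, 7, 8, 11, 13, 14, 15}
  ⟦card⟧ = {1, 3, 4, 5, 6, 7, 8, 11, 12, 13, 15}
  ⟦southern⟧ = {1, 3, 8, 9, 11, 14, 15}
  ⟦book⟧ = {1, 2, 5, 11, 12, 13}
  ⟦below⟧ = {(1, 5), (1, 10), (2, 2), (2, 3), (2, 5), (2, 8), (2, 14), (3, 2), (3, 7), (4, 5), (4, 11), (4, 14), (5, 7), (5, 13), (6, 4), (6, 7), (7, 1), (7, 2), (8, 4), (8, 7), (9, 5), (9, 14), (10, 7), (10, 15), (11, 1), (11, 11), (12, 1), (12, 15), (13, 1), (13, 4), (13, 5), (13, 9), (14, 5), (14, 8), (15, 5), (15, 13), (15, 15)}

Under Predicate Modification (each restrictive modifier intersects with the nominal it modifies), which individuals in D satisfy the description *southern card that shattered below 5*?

⟦that shattered⟧ = ⟦shattered⟧ = {1, 4, 6, 7, 8, 11, 13, 14, 15}
⟦below 5⟧ = {x : ⟨x, 5⟩ ∈ ⟦below⟧} = {1, 2, 4, 9, 13, 14, 15}
⟦card⟧ = {1, 3, 4, 5, 6, 7, 8, 11, 12, 13, 15}
… ∩ ⟦that shattered⟧ = {1, 3, 4, 5, 6, 7, 8, 11, 12, 13, 15} ∩ {1, 4, 6, 7, 8, 11, 13, 14, 15} = {1, 4, 6, 7, 8, 11, 13, 15}
… ∩ ⟦below 5⟧ = {1, 4, 6, 7, 8, 11, 13, 15} ∩ {1, 2, 4, 9, 13, 14, 15} = {1, 4, 13, 15}
… ∩ ⟦southern⟧ = {1, 4, 13, 15} ∩ {1, 3, 8, 9, 11, 14, 15} = {1, 15}
So ⟦southern card that shattered below 5⟧ = {1, 15}.

{1, 15}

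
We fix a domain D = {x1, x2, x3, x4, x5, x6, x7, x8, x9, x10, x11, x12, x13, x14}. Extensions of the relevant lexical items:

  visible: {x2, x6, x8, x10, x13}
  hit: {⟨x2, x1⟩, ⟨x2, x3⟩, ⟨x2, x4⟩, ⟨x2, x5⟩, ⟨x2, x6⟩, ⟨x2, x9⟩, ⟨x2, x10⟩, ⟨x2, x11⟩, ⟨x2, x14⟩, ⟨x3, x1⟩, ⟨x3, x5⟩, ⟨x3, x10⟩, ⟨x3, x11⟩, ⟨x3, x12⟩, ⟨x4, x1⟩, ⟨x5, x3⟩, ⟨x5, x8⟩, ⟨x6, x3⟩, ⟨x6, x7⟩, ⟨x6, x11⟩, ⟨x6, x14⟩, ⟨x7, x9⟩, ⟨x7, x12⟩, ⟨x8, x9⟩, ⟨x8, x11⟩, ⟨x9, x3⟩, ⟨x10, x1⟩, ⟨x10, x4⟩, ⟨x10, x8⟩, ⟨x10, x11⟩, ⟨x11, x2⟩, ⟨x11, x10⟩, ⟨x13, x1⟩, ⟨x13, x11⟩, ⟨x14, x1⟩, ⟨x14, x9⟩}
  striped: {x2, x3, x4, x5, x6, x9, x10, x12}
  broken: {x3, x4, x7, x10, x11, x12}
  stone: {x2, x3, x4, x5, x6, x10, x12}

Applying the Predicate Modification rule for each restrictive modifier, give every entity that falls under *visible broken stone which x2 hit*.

{x10}

⟦which x2 hit⟧ = {x : ⟨x2, x⟩ ∈ ⟦hit⟧} = {x1, x3, x4, x5, x6, x9, x10, x11, x14}
⟦stone⟧ = {x2, x3, x4, x5, x6, x10, x12}
… ∩ ⟦which x2 hit⟧ = {x2, x3, x4, x5, x6, x10, x12} ∩ {x1, x3, x4, x5, x6, x9, x10, x11, x14} = {x3, x4, x5, x6, x10}
… ∩ ⟦visible⟧ = {x3, x4, x5, x6, x10} ∩ {x2, x6, x8, x10, x13} = {x6, x10}
… ∩ ⟦broken⟧ = {x6, x10} ∩ {x3, x4, x7, x10, x11, x12} = {x10}
So ⟦visible broken stone which x2 hit⟧ = {x10}.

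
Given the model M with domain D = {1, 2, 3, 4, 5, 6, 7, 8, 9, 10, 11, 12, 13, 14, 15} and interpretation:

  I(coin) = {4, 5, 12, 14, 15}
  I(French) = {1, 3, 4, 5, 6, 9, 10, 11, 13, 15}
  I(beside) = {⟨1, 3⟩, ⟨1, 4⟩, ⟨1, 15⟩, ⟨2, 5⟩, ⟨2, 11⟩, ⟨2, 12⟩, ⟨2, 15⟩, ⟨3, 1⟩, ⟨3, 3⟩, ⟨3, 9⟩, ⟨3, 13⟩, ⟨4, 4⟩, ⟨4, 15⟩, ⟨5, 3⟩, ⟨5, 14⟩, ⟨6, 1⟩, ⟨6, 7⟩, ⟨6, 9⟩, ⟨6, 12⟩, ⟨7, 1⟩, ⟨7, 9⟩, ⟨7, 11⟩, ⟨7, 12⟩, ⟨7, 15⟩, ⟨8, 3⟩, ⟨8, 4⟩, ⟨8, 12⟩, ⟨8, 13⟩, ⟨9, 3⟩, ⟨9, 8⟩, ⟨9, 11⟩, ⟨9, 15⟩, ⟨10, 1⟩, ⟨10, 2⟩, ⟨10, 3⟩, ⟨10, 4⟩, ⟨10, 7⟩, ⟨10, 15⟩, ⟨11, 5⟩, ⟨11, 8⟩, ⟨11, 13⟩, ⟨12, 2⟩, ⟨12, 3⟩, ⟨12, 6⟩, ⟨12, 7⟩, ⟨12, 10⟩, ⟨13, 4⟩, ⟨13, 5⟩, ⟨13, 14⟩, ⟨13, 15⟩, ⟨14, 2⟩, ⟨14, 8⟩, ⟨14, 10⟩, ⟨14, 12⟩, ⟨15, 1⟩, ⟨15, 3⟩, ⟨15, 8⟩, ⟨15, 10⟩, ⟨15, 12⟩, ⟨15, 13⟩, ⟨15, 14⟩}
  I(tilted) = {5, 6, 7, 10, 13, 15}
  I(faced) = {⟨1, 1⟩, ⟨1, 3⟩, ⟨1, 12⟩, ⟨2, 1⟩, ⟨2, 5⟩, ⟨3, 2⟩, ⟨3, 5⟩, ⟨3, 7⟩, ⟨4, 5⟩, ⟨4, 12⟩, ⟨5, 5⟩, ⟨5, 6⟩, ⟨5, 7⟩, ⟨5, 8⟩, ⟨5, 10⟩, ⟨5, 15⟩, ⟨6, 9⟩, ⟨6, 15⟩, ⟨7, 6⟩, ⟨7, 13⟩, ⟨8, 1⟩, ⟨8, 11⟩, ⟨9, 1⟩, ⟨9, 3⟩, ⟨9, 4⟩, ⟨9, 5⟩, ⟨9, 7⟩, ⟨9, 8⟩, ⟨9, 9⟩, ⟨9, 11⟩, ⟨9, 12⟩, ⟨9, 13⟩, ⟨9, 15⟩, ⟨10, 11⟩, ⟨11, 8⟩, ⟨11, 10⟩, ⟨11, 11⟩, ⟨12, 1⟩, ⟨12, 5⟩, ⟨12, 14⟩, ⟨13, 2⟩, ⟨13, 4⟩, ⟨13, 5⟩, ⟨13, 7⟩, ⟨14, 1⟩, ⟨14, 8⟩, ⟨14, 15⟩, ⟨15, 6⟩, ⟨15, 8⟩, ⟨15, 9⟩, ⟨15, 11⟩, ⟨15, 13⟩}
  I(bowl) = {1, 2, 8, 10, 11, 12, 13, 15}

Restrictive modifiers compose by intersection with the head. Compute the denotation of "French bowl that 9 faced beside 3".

{1, 15}

⟦that 9 faced⟧ = {x : ⟨9, x⟩ ∈ ⟦faced⟧} = {1, 3, 4, 5, 7, 8, 9, 11, 12, 13, 15}
⟦beside 3⟧ = {x : ⟨x, 3⟩ ∈ ⟦beside⟧} = {1, 3, 5, 8, 9, 10, 12, 15}
⟦bowl⟧ = {1, 2, 8, 10, 11, 12, 13, 15}
… ∩ ⟦that 9 faced⟧ = {1, 2, 8, 10, 11, 12, 13, 15} ∩ {1, 3, 4, 5, 7, 8, 9, 11, 12, 13, 15} = {1, 8, 11, 12, 13, 15}
… ∩ ⟦beside 3⟧ = {1, 8, 11, 12, 13, 15} ∩ {1, 3, 5, 8, 9, 10, 12, 15} = {1, 8, 12, 15}
… ∩ ⟦French⟧ = {1, 8, 12, 15} ∩ {1, 3, 4, 5, 6, 9, 10, 11, 13, 15} = {1, 15}
So ⟦French bowl that 9 faced beside 3⟧ = {1, 15}.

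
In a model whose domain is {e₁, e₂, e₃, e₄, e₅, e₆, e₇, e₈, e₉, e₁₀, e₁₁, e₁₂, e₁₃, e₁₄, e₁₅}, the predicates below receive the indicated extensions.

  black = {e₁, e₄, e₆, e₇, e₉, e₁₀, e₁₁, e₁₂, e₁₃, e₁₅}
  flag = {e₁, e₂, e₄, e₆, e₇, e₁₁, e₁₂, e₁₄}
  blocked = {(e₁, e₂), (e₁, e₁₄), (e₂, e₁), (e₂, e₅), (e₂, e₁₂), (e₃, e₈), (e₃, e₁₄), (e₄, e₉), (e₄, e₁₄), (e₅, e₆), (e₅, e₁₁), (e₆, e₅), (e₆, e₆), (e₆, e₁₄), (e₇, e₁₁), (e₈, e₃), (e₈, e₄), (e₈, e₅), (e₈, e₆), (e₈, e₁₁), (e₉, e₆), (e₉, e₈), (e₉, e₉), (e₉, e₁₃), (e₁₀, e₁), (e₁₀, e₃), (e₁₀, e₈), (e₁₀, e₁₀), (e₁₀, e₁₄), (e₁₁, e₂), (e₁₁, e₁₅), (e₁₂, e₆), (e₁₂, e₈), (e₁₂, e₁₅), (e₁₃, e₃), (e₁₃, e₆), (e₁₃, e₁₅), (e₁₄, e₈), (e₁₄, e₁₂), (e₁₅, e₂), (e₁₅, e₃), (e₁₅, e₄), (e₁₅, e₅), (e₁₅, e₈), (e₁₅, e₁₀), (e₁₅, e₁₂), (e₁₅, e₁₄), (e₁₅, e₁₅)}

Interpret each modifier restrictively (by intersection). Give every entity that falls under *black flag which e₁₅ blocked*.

{e₄, e₁₂}

⟦which e₁₅ blocked⟧ = {x : ⟨e₁₅, x⟩ ∈ ⟦blocked⟧} = {e₂, e₃, e₄, e₅, e₈, e₁₀, e₁₂, e₁₄, e₁₅}
⟦flag⟧ = {e₁, e₂, e₄, e₆, e₇, e₁₁, e₁₂, e₁₄}
… ∩ ⟦which e₁₅ blocked⟧ = {e₁, e₂, e₄, e₆, e₇, e₁₁, e₁₂, e₁₄} ∩ {e₂, e₃, e₄, e₅, e₈, e₁₀, e₁₂, e₁₄, e₁₅} = {e₂, e₄, e₁₂, e₁₄}
… ∩ ⟦black⟧ = {e₂, e₄, e₁₂, e₁₄} ∩ {e₁, e₄, e₆, e₇, e₉, e₁₀, e₁₁, e₁₂, e₁₃, e₁₅} = {e₄, e₁₂}
So ⟦black flag which e₁₅ blocked⟧ = {e₄, e₁₂}.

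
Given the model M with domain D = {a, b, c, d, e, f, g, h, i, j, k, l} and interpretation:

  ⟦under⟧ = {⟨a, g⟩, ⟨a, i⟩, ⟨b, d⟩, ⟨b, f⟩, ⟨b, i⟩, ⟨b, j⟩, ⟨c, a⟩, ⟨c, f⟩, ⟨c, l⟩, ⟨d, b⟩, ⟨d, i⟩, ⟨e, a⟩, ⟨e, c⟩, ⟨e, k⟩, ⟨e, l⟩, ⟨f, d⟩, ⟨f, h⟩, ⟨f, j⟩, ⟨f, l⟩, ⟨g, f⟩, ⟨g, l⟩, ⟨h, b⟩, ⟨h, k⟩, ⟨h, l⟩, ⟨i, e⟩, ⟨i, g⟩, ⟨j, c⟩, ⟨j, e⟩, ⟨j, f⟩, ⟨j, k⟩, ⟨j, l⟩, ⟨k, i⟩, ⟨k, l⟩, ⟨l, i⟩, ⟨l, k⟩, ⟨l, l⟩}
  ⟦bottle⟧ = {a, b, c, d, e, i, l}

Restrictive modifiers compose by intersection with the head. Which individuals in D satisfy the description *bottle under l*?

{c, e, l}

⟦under l⟧ = {x : ⟨x, l⟩ ∈ ⟦under⟧} = {c, e, f, g, h, j, k, l}
⟦bottle⟧ = {a, b, c, d, e, i, l}
… ∩ ⟦under l⟧ = {a, b, c, d, e, i, l} ∩ {c, e, f, g, h, j, k, l} = {c, e, l}
So ⟦bottle under l⟧ = {c, e, l}.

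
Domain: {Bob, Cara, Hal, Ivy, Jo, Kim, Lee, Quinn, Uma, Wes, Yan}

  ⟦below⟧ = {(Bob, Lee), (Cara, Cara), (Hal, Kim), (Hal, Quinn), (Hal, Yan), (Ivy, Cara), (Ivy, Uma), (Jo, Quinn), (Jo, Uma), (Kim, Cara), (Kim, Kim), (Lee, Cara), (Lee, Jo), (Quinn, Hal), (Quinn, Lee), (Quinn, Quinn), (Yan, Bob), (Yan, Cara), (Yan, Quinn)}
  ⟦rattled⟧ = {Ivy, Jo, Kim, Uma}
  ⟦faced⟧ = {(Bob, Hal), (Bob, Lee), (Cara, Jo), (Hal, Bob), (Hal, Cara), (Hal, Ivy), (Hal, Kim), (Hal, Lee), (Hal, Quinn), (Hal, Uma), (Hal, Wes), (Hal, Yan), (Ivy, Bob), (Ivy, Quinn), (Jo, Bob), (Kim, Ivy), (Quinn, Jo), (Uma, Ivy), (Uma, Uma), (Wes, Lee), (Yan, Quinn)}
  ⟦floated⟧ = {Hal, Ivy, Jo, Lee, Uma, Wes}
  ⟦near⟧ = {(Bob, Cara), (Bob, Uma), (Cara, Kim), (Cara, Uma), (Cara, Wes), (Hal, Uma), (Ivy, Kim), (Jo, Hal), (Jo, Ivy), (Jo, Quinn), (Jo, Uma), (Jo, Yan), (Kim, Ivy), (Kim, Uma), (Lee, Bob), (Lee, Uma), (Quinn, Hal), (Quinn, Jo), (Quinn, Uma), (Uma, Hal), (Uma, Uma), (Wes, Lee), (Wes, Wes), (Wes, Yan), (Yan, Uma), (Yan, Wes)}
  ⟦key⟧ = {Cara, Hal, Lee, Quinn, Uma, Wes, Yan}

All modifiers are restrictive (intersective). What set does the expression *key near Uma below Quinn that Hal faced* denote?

{Quinn, Yan}

⟦near Uma⟧ = {x : ⟨x, Uma⟩ ∈ ⟦near⟧} = {Bob, Cara, Hal, Jo, Kim, Lee, Quinn, Uma, Yan}
⟦below Quinn⟧ = {x : ⟨x, Quinn⟩ ∈ ⟦below⟧} = {Hal, Jo, Quinn, Yan}
⟦that Hal faced⟧ = {x : ⟨Hal, x⟩ ∈ ⟦faced⟧} = {Bob, Cara, Ivy, Kim, Lee, Quinn, Uma, Wes, Yan}
⟦key⟧ = {Cara, Hal, Lee, Quinn, Uma, Wes, Yan}
… ∩ ⟦near Uma⟧ = {Cara, Hal, Lee, Quinn, Uma, Wes, Yan} ∩ {Bob, Cara, Hal, Jo, Kim, Lee, Quinn, Uma, Yan} = {Cara, Hal, Lee, Quinn, Uma, Yan}
… ∩ ⟦below Quinn⟧ = {Cara, Hal, Lee, Quinn, Uma, Yan} ∩ {Hal, Jo, Quinn, Yan} = {Hal, Quinn, Yan}
… ∩ ⟦that Hal faced⟧ = {Hal, Quinn, Yan} ∩ {Bob, Cara, Ivy, Kim, Lee, Quinn, Uma, Wes, Yan} = {Quinn, Yan}
So ⟦key near Uma below Quinn that Hal faced⟧ = {Quinn, Yan}.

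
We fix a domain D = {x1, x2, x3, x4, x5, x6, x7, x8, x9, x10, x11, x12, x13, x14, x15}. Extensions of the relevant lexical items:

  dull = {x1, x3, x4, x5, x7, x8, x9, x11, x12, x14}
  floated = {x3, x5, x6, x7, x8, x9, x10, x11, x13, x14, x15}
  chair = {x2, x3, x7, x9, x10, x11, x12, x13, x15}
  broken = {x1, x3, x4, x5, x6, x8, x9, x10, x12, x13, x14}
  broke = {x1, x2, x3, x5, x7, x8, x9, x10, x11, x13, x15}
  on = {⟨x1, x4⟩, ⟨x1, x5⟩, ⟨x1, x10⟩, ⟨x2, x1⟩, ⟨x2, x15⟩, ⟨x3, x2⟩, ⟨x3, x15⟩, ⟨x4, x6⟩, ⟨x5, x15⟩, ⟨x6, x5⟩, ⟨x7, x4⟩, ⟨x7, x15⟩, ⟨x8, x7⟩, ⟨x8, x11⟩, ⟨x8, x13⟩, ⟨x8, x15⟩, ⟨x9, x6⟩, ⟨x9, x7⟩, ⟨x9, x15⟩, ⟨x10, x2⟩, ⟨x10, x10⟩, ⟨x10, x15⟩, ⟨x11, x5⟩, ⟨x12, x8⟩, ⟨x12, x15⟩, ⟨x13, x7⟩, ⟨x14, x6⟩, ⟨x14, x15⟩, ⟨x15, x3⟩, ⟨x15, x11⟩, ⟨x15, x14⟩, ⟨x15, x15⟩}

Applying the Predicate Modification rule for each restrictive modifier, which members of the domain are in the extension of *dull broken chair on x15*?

⟦on x15⟧ = {x : ⟨x, x15⟩ ∈ ⟦on⟧} = {x2, x3, x5, x7, x8, x9, x10, x12, x14, x15}
⟦chair⟧ = {x2, x3, x7, x9, x10, x11, x12, x13, x15}
… ∩ ⟦on x15⟧ = {x2, x3, x7, x9, x10, x11, x12, x13, x15} ∩ {x2, x3, x5, x7, x8, x9, x10, x12, x14, x15} = {x2, x3, x7, x9, x10, x12, x15}
… ∩ ⟦dull⟧ = {x2, x3, x7, x9, x10, x12, x15} ∩ {x1, x3, x4, x5, x7, x8, x9, x11, x12, x14} = {x3, x7, x9, x12}
… ∩ ⟦broken⟧ = {x3, x7, x9, x12} ∩ {x1, x3, x4, x5, x6, x8, x9, x10, x12, x13, x14} = {x3, x9, x12}
So ⟦dull broken chair on x15⟧ = {x3, x9, x12}.

{x3, x9, x12}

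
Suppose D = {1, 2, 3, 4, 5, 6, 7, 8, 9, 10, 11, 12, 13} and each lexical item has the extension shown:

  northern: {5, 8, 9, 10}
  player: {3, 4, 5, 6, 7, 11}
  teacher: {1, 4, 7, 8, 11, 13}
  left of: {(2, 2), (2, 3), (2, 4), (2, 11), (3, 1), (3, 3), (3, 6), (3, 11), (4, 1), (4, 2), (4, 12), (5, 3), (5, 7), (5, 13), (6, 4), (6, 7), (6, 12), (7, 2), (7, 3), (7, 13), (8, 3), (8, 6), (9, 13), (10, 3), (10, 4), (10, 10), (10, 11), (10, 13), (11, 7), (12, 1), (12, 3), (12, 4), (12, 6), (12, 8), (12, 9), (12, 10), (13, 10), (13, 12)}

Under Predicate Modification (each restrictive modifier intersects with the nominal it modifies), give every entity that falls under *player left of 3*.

{3, 5, 7}

⟦left of 3⟧ = {x : ⟨x, 3⟩ ∈ ⟦left of⟧} = {2, 3, 5, 7, 8, 10, 12}
⟦player⟧ = {3, 4, 5, 6, 7, 11}
… ∩ ⟦left of 3⟧ = {3, 4, 5, 6, 7, 11} ∩ {2, 3, 5, 7, 8, 10, 12} = {3, 5, 7}
So ⟦player left of 3⟧ = {3, 5, 7}.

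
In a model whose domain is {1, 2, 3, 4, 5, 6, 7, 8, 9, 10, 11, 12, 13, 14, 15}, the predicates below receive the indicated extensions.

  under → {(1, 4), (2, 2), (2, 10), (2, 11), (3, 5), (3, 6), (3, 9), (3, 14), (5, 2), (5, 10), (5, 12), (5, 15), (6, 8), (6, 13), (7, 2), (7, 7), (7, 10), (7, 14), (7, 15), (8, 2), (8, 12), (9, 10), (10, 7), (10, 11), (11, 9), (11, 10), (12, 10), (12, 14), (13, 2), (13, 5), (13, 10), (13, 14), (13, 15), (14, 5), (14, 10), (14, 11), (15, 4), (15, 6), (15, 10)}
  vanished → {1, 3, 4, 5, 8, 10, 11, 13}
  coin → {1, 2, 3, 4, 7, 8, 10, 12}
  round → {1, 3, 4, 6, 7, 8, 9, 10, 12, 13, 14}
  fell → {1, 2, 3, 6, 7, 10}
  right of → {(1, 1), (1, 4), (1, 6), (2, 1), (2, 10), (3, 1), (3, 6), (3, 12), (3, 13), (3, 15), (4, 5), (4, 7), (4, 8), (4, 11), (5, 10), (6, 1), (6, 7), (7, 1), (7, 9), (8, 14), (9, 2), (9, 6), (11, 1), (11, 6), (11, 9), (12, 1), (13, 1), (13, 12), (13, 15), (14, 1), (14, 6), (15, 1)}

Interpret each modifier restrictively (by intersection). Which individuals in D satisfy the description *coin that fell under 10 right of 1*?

⟦that fell⟧ = ⟦fell⟧ = {1, 2, 3, 6, 7, 10}
⟦under 10⟧ = {x : ⟨x, 10⟩ ∈ ⟦under⟧} = {2, 5, 7, 9, 11, 12, 13, 14, 15}
⟦right of 1⟧ = {x : ⟨x, 1⟩ ∈ ⟦right of⟧} = {1, 2, 3, 6, 7, 11, 12, 13, 14, 15}
⟦coin⟧ = {1, 2, 3, 4, 7, 8, 10, 12}
… ∩ ⟦that fell⟧ = {1, 2, 3, 4, 7, 8, 10, 12} ∩ {1, 2, 3, 6, 7, 10} = {1, 2, 3, 7, 10}
… ∩ ⟦under 10⟧ = {1, 2, 3, 7, 10} ∩ {2, 5, 7, 9, 11, 12, 13, 14, 15} = {2, 7}
… ∩ ⟦right of 1⟧ = {2, 7} ∩ {1, 2, 3, 6, 7, 11, 12, 13, 14, 15} = {2, 7}
So ⟦coin that fell under 10 right of 1⟧ = {2, 7}.

{2, 7}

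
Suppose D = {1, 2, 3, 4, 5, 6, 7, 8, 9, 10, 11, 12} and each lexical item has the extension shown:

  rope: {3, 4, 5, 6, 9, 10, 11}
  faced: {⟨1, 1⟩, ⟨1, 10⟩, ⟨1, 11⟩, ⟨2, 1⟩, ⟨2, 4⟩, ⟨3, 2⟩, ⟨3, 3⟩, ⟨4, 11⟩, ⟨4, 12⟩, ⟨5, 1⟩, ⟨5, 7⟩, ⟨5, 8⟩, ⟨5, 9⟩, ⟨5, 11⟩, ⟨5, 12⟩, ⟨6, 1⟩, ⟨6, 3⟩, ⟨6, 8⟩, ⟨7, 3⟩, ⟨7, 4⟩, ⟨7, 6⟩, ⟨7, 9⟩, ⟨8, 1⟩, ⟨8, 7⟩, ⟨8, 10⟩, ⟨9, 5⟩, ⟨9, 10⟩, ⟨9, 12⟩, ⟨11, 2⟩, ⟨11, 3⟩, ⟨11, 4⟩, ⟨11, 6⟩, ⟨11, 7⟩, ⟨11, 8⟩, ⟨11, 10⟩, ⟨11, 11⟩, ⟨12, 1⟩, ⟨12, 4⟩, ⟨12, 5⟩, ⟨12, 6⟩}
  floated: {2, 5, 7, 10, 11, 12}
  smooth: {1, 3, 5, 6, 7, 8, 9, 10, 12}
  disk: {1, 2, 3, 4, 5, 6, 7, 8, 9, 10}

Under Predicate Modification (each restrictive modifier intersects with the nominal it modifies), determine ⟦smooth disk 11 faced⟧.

{3, 6, 7, 8, 10}

⟦11 faced⟧ = {x : ⟨11, x⟩ ∈ ⟦faced⟧} = {2, 3, 4, 6, 7, 8, 10, 11}
⟦disk⟧ = {1, 2, 3, 4, 5, 6, 7, 8, 9, 10}
… ∩ ⟦11 faced⟧ = {1, 2, 3, 4, 5, 6, 7, 8, 9, 10} ∩ {2, 3, 4, 6, 7, 8, 10, 11} = {2, 3, 4, 6, 7, 8, 10}
… ∩ ⟦smooth⟧ = {2, 3, 4, 6, 7, 8, 10} ∩ {1, 3, 5, 6, 7, 8, 9, 10, 12} = {3, 6, 7, 8, 10}
So ⟦smooth disk 11 faced⟧ = {3, 6, 7, 8, 10}.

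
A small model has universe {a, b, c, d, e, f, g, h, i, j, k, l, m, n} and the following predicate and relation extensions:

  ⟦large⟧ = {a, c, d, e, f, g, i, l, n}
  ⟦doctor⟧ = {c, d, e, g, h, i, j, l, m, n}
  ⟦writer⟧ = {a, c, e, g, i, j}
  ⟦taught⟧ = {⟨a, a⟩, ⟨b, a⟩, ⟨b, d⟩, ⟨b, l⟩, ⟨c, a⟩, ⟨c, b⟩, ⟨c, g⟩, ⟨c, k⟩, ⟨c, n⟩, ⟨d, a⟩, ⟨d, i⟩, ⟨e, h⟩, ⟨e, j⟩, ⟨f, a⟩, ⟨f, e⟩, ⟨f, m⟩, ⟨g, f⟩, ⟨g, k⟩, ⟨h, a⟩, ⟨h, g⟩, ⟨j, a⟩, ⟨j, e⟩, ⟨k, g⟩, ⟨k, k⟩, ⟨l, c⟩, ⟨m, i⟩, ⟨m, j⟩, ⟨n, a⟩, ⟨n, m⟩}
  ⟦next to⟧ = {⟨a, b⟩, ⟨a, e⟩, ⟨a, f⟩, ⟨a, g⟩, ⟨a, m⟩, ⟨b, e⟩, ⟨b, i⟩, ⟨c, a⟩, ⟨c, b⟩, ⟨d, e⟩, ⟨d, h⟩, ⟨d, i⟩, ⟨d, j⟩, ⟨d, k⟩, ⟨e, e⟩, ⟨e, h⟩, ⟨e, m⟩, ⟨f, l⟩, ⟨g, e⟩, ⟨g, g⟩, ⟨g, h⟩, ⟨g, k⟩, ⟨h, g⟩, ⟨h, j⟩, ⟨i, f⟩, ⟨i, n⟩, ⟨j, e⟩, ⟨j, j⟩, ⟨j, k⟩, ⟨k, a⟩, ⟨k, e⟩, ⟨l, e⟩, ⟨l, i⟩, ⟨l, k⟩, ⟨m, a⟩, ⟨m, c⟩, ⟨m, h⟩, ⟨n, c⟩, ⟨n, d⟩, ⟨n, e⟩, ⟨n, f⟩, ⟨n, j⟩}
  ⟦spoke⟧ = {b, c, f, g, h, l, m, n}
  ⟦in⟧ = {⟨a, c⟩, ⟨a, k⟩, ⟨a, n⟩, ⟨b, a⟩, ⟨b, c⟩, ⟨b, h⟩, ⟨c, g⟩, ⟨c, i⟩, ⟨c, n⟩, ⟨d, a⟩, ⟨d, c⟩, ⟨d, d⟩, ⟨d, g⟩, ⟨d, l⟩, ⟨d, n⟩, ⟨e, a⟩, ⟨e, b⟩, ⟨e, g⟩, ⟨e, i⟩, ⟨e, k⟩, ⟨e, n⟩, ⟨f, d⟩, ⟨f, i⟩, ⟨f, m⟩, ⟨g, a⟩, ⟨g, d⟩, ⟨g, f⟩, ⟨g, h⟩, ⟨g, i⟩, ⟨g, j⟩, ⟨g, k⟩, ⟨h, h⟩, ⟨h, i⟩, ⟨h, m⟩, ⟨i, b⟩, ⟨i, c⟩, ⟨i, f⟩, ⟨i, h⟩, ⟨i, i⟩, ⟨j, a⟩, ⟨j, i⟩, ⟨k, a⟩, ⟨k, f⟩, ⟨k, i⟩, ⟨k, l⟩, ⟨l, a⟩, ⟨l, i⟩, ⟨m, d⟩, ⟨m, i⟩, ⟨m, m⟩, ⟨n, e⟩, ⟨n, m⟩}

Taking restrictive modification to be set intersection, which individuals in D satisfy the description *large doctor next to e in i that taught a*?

∅

⟦next to e⟧ = {x : ⟨x, e⟩ ∈ ⟦next to⟧} = {a, b, d, e, g, j, k, l, n}
⟦in i⟧ = {x : ⟨x, i⟩ ∈ ⟦in⟧} = {c, e, f, g, h, i, j, k, l, m}
⟦that taught a⟧ = {x : ⟨x, a⟩ ∈ ⟦taught⟧} = {a, b, c, d, f, h, j, n}
⟦doctor⟧ = {c, d, e, g, h, i, j, l, m, n}
… ∩ ⟦next to e⟧ = {c, d, e, g, h, i, j, l, m, n} ∩ {a, b, d, e, g, j, k, l, n} = {d, e, g, j, l, n}
… ∩ ⟦in i⟧ = {d, e, g, j, l, n} ∩ {c, e, f, g, h, i, j, k, l, m} = {e, g, j, l}
… ∩ ⟦that taught a⟧ = {e, g, j, l} ∩ {a, b, c, d, f, h, j, n} = {j}
… ∩ ⟦large⟧ = {j} ∩ {a, c, d, e, f, g, i, l, n} = ∅
So ⟦large doctor next to e in i that taught a⟧ = ∅.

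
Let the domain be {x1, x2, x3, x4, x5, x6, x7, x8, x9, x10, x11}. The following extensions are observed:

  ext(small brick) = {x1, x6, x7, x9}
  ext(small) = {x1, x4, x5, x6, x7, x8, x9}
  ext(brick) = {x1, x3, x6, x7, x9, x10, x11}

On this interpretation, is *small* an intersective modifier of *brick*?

yes

⟦small⟧ ∩ ⟦brick⟧ = {x1, x4, x5, x6, x7, x8, x9} ∩ {x1, x3, x6, x7, x9, x10, x11} = {x1, x6, x7, x9}
Observed ⟦small brick⟧ = {x1, x6, x7, x9}.
These coincide, so the modifier is intersective here.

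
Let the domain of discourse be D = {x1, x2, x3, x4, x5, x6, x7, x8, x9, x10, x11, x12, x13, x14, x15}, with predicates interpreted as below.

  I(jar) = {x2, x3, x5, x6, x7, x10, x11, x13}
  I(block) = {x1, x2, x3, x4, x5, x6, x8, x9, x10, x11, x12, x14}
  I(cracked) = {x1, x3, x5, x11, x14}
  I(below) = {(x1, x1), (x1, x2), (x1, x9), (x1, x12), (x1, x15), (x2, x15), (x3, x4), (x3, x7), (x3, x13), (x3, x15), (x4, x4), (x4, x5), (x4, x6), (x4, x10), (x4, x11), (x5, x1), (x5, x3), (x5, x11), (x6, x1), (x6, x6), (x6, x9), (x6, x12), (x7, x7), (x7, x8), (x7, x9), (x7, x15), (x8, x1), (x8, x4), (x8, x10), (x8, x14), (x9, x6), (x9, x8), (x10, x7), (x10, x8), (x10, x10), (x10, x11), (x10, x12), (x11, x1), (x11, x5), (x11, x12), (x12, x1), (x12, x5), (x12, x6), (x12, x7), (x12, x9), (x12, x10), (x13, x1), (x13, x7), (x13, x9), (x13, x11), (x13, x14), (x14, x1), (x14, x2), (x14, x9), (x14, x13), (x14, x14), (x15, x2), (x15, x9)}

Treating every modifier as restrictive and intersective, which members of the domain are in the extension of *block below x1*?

⟦below x1⟧ = {x : ⟨x, x1⟩ ∈ ⟦below⟧} = {x1, x5, x6, x8, x11, x12, x13, x14}
⟦block⟧ = {x1, x2, x3, x4, x5, x6, x8, x9, x10, x11, x12, x14}
… ∩ ⟦below x1⟧ = {x1, x2, x3, x4, x5, x6, x8, x9, x10, x11, x12, x14} ∩ {x1, x5, x6, x8, x11, x12, x13, x14} = {x1, x5, x6, x8, x11, x12, x14}
So ⟦block below x1⟧ = {x1, x5, x6, x8, x11, x12, x14}.

{x1, x5, x6, x8, x11, x12, x14}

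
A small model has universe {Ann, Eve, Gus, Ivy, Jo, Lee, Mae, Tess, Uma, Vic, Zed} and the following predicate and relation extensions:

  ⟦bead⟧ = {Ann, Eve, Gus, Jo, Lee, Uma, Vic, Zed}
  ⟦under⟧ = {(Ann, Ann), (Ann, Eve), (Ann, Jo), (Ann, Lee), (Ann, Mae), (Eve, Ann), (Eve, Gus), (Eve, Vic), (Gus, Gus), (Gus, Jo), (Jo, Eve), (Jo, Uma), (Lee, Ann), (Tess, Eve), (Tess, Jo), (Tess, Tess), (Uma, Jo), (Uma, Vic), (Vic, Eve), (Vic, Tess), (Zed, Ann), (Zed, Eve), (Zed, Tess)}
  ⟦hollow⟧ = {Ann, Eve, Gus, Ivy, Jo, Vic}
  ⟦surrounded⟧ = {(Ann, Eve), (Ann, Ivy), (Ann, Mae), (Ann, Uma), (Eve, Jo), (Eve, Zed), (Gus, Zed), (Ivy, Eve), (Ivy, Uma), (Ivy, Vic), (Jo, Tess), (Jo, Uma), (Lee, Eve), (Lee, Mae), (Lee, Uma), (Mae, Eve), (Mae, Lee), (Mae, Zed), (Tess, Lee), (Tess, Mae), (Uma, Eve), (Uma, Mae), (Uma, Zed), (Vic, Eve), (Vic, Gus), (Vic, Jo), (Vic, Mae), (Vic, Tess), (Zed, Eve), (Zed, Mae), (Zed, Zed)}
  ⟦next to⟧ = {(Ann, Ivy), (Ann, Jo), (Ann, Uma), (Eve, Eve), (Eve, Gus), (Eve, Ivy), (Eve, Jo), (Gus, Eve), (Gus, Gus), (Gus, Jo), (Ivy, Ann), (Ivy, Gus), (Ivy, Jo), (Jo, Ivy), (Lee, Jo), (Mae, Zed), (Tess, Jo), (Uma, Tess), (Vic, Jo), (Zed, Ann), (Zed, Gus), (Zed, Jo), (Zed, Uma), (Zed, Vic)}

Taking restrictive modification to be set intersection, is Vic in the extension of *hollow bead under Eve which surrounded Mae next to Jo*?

⟦under Eve⟧ = {x : ⟨x, Eve⟩ ∈ ⟦under⟧} = {Ann, Jo, Tess, Vic, Zed}
⟦which surrounded Mae⟧ = {x : ⟨x, Mae⟩ ∈ ⟦surrounded⟧} = {Ann, Lee, Tess, Uma, Vic, Zed}
⟦next to Jo⟧ = {x : ⟨x, Jo⟩ ∈ ⟦next to⟧} = {Ann, Eve, Gus, Ivy, Lee, Tess, Vic, Zed}
⟦bead⟧ = {Ann, Eve, Gus, Jo, Lee, Uma, Vic, Zed}
… ∩ ⟦under Eve⟧ = {Ann, Eve, Gus, Jo, Lee, Uma, Vic, Zed} ∩ {Ann, Jo, Tess, Vic, Zed} = {Ann, Jo, Vic, Zed}
… ∩ ⟦which surrounded Mae⟧ = {Ann, Jo, Vic, Zed} ∩ {Ann, Lee, Tess, Uma, Vic, Zed} = {Ann, Vic, Zed}
… ∩ ⟦next to Jo⟧ = {Ann, Vic, Zed} ∩ {Ann, Eve, Gus, Ivy, Lee, Tess, Vic, Zed} = {Ann, Vic, Zed}
… ∩ ⟦hollow⟧ = {Ann, Vic, Zed} ∩ {Ann, Eve, Gus, Ivy, Jo, Vic} = {Ann, Vic}
⟦hollow bead under Eve which surrounded Mae next to Jo⟧ = {Ann, Vic}; Vic ∈ this set.

yes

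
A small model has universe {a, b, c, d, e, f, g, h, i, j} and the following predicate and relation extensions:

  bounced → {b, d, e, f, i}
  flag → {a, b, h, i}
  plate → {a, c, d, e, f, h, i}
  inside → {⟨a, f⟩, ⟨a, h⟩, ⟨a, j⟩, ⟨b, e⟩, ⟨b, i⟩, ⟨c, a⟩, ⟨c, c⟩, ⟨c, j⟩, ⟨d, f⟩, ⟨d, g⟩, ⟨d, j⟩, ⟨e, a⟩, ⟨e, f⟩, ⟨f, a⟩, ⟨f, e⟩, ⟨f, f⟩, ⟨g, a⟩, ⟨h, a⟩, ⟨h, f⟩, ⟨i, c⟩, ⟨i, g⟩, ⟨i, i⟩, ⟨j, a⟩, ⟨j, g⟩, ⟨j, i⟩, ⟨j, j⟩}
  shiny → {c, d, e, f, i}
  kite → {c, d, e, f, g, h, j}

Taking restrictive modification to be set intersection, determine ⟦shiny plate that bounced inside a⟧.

{e, f}

⟦that bounced⟧ = ⟦bounced⟧ = {b, d, e, f, i}
⟦inside a⟧ = {x : ⟨x, a⟩ ∈ ⟦inside⟧} = {c, e, f, g, h, j}
⟦plate⟧ = {a, c, d, e, f, h, i}
… ∩ ⟦that bounced⟧ = {a, c, d, e, f, h, i} ∩ {b, d, e, f, i} = {d, e, f, i}
… ∩ ⟦inside a⟧ = {d, e, f, i} ∩ {c, e, f, g, h, j} = {e, f}
… ∩ ⟦shiny⟧ = {e, f} ∩ {c, d, e, f, i} = {e, f}
So ⟦shiny plate that bounced inside a⟧ = {e, f}.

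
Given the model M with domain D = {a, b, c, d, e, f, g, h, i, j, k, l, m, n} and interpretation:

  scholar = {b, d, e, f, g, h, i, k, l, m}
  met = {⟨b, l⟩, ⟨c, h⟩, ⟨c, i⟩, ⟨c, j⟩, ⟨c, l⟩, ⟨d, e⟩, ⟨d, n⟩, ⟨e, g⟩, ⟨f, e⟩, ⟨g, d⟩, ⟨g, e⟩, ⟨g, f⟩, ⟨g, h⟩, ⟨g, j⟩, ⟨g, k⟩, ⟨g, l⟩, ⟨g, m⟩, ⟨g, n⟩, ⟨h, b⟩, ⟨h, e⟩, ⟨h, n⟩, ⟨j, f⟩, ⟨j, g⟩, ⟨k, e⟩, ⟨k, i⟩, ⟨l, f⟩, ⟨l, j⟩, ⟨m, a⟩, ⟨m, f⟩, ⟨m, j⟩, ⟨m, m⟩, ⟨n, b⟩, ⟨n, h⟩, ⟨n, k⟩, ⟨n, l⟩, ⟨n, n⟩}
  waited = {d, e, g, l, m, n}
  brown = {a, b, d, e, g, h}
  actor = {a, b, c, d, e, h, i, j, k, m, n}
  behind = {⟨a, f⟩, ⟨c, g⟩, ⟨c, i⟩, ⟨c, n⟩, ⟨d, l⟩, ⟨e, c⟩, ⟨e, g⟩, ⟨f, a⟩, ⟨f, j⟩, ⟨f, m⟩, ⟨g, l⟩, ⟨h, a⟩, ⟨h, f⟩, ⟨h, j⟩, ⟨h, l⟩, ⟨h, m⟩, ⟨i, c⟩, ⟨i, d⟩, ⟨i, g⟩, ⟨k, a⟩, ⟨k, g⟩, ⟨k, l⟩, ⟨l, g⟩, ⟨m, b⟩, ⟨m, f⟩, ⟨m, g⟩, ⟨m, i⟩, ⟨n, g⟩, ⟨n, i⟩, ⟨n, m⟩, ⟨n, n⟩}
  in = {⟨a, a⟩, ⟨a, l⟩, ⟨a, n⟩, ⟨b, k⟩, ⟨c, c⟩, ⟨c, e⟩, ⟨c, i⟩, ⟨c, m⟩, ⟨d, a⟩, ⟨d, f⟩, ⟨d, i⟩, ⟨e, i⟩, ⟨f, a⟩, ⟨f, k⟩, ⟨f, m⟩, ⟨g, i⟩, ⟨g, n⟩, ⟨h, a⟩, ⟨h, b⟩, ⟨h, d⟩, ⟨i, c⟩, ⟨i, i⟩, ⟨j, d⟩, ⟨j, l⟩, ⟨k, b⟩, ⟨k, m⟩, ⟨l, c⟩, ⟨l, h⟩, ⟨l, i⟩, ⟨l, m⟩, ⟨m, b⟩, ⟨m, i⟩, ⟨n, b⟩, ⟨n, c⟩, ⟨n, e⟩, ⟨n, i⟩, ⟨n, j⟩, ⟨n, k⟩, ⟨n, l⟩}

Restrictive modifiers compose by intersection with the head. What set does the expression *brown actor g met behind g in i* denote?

{e}

⟦g met⟧ = {x : ⟨g, x⟩ ∈ ⟦met⟧} = {d, e, f, h, j, k, l, m, n}
⟦behind g⟧ = {x : ⟨x, g⟩ ∈ ⟦behind⟧} = {c, e, i, k, l, m, n}
⟦in i⟧ = {x : ⟨x, i⟩ ∈ ⟦in⟧} = {c, d, e, g, i, l, m, n}
⟦actor⟧ = {a, b, c, d, e, h, i, j, k, m, n}
… ∩ ⟦g met⟧ = {a, b, c, d, e, h, i, j, k, m, n} ∩ {d, e, f, h, j, k, l, m, n} = {d, e, h, j, k, m, n}
… ∩ ⟦behind g⟧ = {d, e, h, j, k, m, n} ∩ {c, e, i, k, l, m, n} = {e, k, m, n}
… ∩ ⟦in i⟧ = {e, k, m, n} ∩ {c, d, e, g, i, l, m, n} = {e, m, n}
… ∩ ⟦brown⟧ = {e, m, n} ∩ {a, b, d, e, g, h} = {e}
So ⟦brown actor g met behind g in i⟧ = {e}.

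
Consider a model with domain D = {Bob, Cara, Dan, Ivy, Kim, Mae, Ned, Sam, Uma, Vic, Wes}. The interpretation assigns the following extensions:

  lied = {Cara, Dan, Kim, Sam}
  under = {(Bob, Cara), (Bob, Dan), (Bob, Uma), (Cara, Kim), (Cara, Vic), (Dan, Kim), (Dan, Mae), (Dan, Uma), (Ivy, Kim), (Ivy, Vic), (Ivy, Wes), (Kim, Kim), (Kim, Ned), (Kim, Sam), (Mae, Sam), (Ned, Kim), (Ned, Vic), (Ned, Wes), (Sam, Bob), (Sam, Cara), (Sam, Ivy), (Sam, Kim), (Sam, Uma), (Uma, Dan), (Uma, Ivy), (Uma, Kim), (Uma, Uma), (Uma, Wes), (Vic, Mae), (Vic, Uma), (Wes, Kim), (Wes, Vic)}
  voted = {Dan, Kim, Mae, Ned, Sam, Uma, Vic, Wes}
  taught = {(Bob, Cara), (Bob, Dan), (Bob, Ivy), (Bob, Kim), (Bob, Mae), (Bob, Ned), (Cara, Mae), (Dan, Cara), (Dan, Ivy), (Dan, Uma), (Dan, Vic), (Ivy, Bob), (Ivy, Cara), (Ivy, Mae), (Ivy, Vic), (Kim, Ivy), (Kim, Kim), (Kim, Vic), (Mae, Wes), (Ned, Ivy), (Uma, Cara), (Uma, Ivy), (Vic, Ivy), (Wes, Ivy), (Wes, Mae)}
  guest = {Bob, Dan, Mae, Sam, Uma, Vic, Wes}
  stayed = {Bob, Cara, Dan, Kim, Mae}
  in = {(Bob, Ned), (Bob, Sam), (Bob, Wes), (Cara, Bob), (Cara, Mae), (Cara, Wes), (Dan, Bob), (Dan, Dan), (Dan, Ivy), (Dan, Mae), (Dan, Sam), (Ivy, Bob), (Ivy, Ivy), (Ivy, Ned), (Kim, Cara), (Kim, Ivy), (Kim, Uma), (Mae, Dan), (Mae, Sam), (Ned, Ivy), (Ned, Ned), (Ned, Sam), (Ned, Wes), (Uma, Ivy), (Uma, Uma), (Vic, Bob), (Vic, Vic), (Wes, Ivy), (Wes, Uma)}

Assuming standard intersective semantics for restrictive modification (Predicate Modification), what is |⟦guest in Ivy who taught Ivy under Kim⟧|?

⟦in Ivy⟧ = {x : ⟨x, Ivy⟩ ∈ ⟦in⟧} = {Dan, Ivy, Kim, Ned, Uma, Wes}
⟦who taught Ivy⟧ = {x : ⟨x, Ivy⟩ ∈ ⟦taught⟧} = {Bob, Dan, Kim, Ned, Uma, Vic, Wes}
⟦under Kim⟧ = {x : ⟨x, Kim⟩ ∈ ⟦under⟧} = {Cara, Dan, Ivy, Kim, Ned, Sam, Uma, Wes}
⟦guest⟧ = {Bob, Dan, Mae, Sam, Uma, Vic, Wes}
… ∩ ⟦in Ivy⟧ = {Bob, Dan, Mae, Sam, Uma, Vic, Wes} ∩ {Dan, Ivy, Kim, Ned, Uma, Wes} = {Dan, Uma, Wes}
… ∩ ⟦who taught Ivy⟧ = {Dan, Uma, Wes} ∩ {Bob, Dan, Kim, Ned, Uma, Vic, Wes} = {Dan, Uma, Wes}
… ∩ ⟦under Kim⟧ = {Dan, Uma, Wes} ∩ {Cara, Dan, Ivy, Kim, Ned, Sam, Uma, Wes} = {Dan, Uma, Wes}
⟦guest in Ivy who taught Ivy under Kim⟧ = {Dan, Uma, Wes}, so the cardinality is 3.

3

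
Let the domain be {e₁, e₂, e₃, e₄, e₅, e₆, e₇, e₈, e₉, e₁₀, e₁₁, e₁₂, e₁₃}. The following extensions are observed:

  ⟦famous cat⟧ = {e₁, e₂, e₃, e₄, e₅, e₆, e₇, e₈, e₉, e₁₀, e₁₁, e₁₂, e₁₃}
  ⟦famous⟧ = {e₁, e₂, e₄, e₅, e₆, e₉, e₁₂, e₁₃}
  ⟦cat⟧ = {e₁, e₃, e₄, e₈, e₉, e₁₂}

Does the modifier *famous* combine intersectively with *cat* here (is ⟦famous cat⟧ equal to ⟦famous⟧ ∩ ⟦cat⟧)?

⟦famous⟧ ∩ ⟦cat⟧ = {e₁, e₂, e₄, e₅, e₆, e₉, e₁₂, e₁₃} ∩ {e₁, e₃, e₄, e₈, e₉, e₁₂} = {e₁, e₄, e₉, e₁₂}
Observed ⟦famous cat⟧ = {e₁, e₂, e₃, e₄, e₅, e₆, e₇, e₈, e₉, e₁₀, e₁₁, e₁₂, e₁₃}.
These differ, so the modifier is not intersective in this model.

no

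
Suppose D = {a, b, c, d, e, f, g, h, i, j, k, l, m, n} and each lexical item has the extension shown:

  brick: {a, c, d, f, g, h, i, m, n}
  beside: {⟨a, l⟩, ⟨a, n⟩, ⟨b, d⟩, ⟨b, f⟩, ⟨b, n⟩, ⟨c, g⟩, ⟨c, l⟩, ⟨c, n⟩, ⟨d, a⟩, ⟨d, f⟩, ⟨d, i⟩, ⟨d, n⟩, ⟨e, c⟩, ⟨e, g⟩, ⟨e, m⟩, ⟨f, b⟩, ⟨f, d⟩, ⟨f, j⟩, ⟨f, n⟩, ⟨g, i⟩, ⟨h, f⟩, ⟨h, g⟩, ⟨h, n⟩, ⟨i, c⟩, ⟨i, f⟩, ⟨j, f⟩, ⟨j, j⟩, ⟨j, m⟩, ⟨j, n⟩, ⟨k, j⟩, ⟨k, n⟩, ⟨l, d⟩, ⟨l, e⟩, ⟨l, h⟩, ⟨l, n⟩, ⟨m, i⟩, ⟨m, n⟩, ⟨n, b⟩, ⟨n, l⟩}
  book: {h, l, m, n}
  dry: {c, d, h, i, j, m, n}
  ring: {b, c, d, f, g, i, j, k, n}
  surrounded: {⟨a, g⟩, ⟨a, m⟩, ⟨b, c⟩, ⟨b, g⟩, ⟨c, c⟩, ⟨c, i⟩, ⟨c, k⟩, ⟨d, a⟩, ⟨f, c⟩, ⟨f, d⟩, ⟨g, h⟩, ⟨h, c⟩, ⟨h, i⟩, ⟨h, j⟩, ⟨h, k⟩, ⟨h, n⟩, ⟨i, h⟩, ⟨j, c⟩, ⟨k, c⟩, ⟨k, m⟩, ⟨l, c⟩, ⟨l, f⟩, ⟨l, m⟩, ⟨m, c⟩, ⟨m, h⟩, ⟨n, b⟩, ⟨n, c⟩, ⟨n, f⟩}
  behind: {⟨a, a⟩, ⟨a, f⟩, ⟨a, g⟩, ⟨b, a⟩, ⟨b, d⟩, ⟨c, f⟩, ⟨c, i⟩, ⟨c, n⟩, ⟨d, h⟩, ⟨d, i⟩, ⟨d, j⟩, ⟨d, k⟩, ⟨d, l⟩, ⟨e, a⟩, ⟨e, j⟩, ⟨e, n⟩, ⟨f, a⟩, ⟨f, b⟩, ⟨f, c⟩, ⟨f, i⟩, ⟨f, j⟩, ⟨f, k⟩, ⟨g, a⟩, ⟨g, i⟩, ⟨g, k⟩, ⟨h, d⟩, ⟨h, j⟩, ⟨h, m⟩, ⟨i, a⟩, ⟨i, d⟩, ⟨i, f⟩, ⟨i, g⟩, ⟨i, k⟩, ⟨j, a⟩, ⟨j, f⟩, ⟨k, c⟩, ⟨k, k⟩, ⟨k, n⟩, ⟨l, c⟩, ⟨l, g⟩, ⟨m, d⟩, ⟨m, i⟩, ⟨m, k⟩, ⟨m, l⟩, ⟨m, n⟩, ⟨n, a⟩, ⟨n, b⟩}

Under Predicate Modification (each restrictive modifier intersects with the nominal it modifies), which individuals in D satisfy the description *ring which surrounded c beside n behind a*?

{b, f, j}

⟦which surrounded c⟧ = {x : ⟨x, c⟩ ∈ ⟦surrounded⟧} = {b, c, f, h, j, k, l, m, n}
⟦beside n⟧ = {x : ⟨x, n⟩ ∈ ⟦beside⟧} = {a, b, c, d, f, h, j, k, l, m}
⟦behind a⟧ = {x : ⟨x, a⟩ ∈ ⟦behind⟧} = {a, b, e, f, g, i, j, n}
⟦ring⟧ = {b, c, d, f, g, i, j, k, n}
… ∩ ⟦which surrounded c⟧ = {b, c, d, f, g, i, j, k, n} ∩ {b, c, f, h, j, k, l, m, n} = {b, c, f, j, k, n}
… ∩ ⟦beside n⟧ = {b, c, f, j, k, n} ∩ {a, b, c, d, f, h, j, k, l, m} = {b, c, f, j, k}
… ∩ ⟦behind a⟧ = {b, c, f, j, k} ∩ {a, b, e, f, g, i, j, n} = {b, f, j}
So ⟦ring which surrounded c beside n behind a⟧ = {b, f, j}.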